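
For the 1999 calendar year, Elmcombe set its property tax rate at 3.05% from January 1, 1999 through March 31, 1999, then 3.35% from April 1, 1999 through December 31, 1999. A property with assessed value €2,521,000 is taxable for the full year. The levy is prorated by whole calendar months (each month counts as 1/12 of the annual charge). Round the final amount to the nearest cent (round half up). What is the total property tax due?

January 1 – March 31, 1999: 3 months at 3.05% → €2,521,000 × 3.05% × 3/12 = €19,222.6250
April 1 – December 31, 1999: 9 months at 3.35% → €2,521,000 × 3.35% × 9/12 = €63,340.1250
Total = €82,562.7500

€82,562.75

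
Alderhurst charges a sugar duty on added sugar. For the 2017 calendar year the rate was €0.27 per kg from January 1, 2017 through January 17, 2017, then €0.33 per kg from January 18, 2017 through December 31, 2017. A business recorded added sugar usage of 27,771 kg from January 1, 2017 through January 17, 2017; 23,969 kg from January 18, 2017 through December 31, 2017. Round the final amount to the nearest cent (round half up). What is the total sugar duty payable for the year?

January 1 – January 17, 2017: 27,771 kg at €0.27/kg → €7,498.17
January 18 – December 31, 2017: 23,969 kg at €0.33/kg → €7,909.77

€15,407.94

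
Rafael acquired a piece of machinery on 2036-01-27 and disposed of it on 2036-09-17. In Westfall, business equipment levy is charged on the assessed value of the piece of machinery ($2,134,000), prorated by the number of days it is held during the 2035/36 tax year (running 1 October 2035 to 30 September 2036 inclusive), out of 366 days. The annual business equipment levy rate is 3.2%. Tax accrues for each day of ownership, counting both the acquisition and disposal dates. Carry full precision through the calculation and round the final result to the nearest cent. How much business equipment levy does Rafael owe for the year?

$43,846.12

Days held (2036-01-27 to 2036-09-17): 235 out of 366
Tax = $2,134,000 × 3.2% × 235/366 = $43,846.1202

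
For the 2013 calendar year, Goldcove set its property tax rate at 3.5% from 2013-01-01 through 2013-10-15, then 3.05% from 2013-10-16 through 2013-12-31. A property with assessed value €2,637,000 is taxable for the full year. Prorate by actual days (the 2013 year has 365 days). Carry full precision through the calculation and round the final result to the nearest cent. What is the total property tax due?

€89,791.66

2013-01-01 to 2013-10-15: 288 days at 3.5% → €2,637,000 × 3.5% × 288/365 = €72,824.5479
2013-10-16 to 2013-12-31: 77 days at 3.05% → €2,637,000 × 3.05% × 77/365 = €16,967.1082
Total = €89,791.6562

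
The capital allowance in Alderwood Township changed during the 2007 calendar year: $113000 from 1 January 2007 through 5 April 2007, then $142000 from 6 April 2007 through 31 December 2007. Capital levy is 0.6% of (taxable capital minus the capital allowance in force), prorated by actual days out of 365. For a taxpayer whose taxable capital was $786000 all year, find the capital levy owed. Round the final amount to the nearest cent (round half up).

$3909.29

1 January – 5 April 2007: 95 days, exemption $113000 → ($786000 − $113000) × 0.6% × 95/365 = $1050.9863
6 April – 31 December 2007: 270 days, exemption $142000 → ($786000 − $142000) × 0.6% × 270/365 = $2858.3014
Total = $3909.2877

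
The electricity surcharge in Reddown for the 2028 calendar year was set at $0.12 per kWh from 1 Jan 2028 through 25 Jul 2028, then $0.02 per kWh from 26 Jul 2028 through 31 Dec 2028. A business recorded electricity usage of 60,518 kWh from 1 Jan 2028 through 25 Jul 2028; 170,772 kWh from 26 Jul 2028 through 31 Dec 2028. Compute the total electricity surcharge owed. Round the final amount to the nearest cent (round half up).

$10,677.60

1 Jan – 25 Jul 2028: 60,518 kWh at $0.12/kWh → $7,262.16
26 Jul – 31 Dec 2028: 170,772 kWh at $0.02/kWh → $3,415.44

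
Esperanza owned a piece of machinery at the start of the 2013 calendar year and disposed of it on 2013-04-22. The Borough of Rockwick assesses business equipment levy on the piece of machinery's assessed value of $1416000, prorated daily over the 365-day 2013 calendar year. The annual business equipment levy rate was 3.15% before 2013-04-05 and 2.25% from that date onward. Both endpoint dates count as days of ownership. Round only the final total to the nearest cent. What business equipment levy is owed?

$13058.24

2013-01-01 to 2013-04-04: 94 days at 3.15% → $1416000 × 3.15% × 94/365 = $11487.0575
2013-04-05 to 2013-04-22: 18 days at 2.25% → $1416000 × 2.25% × 18/365 = $1571.1781
Total = $13058.2356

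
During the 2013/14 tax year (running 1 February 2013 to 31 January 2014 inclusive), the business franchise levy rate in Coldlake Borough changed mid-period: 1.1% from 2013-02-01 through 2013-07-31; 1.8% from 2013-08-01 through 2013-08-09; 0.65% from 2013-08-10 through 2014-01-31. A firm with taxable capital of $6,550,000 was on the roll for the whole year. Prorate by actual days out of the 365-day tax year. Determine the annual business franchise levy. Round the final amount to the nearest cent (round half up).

2013-02-01 to 2013-07-31: 181 days at 1.1% → $6,550,000 × 1.1% × 181/365 = $35,728.9041
2013-08-01 to 2013-08-09: 9 days at 1.8% → $6,550,000 × 1.8% × 9/365 = $2,907.1233
2013-08-10 to 2014-01-31: 175 days at 0.65% → $6,550,000 × 0.65% × 175/365 = $20,412.6712
Total = $59,048.6986

$59,048.70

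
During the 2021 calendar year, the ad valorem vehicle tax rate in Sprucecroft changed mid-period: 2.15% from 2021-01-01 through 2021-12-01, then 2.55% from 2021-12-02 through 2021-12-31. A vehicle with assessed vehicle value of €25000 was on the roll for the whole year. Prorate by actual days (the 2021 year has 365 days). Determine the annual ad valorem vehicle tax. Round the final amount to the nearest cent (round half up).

€545.72

2021-01-01 to 2021-12-01: 335 days at 2.15% → €25000 × 2.15% × 335/365 = €493.3219
2021-12-02 to 2021-12-31: 30 days at 2.55% → €25000 × 2.55% × 30/365 = €52.3973
Total = €545.7192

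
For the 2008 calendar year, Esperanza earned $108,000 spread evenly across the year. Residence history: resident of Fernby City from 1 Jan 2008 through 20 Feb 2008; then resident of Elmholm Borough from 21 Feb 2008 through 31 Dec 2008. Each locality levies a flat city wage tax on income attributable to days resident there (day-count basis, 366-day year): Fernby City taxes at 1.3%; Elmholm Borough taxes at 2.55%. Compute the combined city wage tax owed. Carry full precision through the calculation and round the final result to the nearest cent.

Fernby City, 1 Jan – 20 Feb 2008: 51 days → $108,000 × 1.3% × 51/366 = $195.6393
Elmholm Borough, 21 Feb – 31 Dec 2008: 315 days → $108,000 × 2.55% × 315/366 = $2,370.2459
Total = $2,565.8852

$2,565.89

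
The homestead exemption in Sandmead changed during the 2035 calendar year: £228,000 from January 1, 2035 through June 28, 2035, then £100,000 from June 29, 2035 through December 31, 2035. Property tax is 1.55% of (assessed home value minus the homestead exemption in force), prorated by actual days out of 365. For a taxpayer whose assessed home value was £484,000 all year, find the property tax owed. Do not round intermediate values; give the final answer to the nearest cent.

January 1 – June 28, 2035: 179 days, exemption £228,000 → (£484,000 − £228,000) × 1.55% × 179/365 = £1,945.9507
June 29 – December 31, 2035: 186 days, exemption £100,000 → (£484,000 − £100,000) × 1.55% × 186/365 = £3,033.0740
Total = £4,979.0247

£4,979.02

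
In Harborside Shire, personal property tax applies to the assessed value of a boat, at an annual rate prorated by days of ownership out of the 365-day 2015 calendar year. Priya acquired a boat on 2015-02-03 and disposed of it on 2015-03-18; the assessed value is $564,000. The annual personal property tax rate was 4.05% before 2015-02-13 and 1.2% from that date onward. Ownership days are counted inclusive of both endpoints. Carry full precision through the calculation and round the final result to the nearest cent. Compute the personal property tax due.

2015-02-03 to 2015-02-12: 10 days at 4.05% → $564,000 × 4.05% × 10/365 = $625.8082
2015-02-13 to 2015-03-18: 34 days at 1.2% → $564,000 × 1.2% × 34/365 = $630.4438
Total = $1,256.2521

$1,256.25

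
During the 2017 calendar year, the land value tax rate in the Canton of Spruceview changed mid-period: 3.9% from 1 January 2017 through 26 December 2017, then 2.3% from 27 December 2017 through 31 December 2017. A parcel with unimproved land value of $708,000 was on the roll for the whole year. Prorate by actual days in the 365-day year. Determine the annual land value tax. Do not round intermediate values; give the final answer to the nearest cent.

$27,456.82

1 January – 26 December 2017: 360 days at 3.9% → $708,000 × 3.9% × 360/365 = $27,233.7534
27 December – 31 December 2017: 5 days at 2.3% → $708,000 × 2.3% × 5/365 = $223.0685
Total = $27,456.8219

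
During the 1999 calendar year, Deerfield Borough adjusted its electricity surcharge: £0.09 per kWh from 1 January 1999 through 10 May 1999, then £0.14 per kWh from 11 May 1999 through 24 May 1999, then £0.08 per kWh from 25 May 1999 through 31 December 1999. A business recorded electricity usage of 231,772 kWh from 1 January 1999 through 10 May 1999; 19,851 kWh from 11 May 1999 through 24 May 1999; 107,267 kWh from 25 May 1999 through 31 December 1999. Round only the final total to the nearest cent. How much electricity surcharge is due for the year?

£32,219.98

1 January – 10 May 1999: 231,772 kWh at £0.09/kWh → £20,859.48
11 May – 24 May 1999: 19,851 kWh at £0.14/kWh → £2,779.14
25 May – 31 December 1999: 107,267 kWh at £0.08/kWh → £8,581.36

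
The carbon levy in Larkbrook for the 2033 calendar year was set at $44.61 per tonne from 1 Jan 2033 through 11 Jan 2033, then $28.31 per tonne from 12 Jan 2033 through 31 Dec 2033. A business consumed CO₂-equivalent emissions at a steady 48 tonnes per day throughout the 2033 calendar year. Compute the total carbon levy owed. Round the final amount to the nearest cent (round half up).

$504597.60

1 Jan – 11 Jan 2033: 11 days × 48 tonnes/day = 528 tonnes at $44.61/tonne → $23554.08
12 Jan – 31 Dec 2033: 354 days × 48 tonnes/day = 16,992 tonnes at $28.31/tonne → $481043.52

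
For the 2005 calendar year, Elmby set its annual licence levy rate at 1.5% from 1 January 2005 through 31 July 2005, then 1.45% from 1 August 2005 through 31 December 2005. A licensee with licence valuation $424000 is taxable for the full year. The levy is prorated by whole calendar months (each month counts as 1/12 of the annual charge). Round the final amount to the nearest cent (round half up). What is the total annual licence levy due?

$6271.67

1 January – 31 July 2005: 7 months at 1.5% → $424000 × 1.5% × 7/12 = $3710.0000
1 August – 31 December 2005: 5 months at 1.45% → $424000 × 1.45% × 5/12 = $2561.6667
Total = $6271.6667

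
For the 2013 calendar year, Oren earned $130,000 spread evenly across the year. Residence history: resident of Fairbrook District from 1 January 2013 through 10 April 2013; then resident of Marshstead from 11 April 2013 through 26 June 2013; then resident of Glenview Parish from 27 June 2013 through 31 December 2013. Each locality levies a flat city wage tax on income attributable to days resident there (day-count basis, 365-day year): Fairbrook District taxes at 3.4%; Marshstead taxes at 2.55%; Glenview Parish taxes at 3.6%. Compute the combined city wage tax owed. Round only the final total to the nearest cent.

Fairbrook District, 1 January – 10 April 2013: 100 days → $130,000 × 3.4% × 100/365 = $1,210.9589
Marshstead, 11 April – 26 June 2013: 77 days → $130,000 × 2.55% × 77/365 = $699.3288
Glenview Parish, 27 June – 31 December 2013: 188 days → $130,000 × 3.6% × 188/365 = $2,410.5205
Total = $4,320.8082

$4,320.81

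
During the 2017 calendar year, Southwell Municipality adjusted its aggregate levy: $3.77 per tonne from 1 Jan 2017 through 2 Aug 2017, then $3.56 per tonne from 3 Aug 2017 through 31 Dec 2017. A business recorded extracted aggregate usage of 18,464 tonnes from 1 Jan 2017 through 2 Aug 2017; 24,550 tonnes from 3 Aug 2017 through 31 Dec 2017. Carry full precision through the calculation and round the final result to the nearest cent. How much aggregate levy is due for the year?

$157,007.28

1 Jan – 2 Aug 2017: 18,464 tonnes at $3.77/tonne → $69,609.28
3 Aug – 31 Dec 2017: 24,550 tonnes at $3.56/tonne → $87,398.00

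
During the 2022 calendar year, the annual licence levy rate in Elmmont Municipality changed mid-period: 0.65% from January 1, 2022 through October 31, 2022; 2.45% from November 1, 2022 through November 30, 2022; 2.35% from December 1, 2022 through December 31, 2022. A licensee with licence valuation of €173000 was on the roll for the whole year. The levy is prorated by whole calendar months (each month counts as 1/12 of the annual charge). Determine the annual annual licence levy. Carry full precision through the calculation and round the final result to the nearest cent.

€1629.08

January 1 – October 31, 2022: 10 months at 0.65% → €173000 × 0.65% × 10/12 = €937.0833
November 1 – November 30, 2022: 1 month at 2.45% → €173000 × 2.45% × 1/12 = €353.2083
December 1 – December 31, 2022: 1 month at 2.35% → €173000 × 2.35% × 1/12 = €338.7917
Total = €1629.0833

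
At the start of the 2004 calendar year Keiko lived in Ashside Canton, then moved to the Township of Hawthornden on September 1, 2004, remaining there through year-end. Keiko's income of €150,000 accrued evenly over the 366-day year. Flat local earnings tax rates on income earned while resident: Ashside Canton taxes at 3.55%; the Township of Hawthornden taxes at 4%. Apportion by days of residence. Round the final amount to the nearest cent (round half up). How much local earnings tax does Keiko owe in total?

€5,550.00

Ashside Canton, January 1 – August 31, 2004: 244 days → €150,000 × 3.55% × 244/366 = €3,550.0000
The Township of Hawthornden, September 1 – December 31, 2004: 122 days → €150,000 × 4% × 122/366 = €2,000.0000
Total = €5,550.0000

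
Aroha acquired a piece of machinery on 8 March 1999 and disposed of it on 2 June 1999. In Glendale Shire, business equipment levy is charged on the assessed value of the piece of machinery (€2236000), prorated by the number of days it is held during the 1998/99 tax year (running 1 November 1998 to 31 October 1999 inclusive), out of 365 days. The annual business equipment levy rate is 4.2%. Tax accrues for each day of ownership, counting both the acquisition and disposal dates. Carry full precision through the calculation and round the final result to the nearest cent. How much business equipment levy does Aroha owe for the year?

€22384.50

Days held (8 March – 2 June 1999): 87 out of 365
Tax = €2236000 × 4.2% × 87/365 = €22384.5041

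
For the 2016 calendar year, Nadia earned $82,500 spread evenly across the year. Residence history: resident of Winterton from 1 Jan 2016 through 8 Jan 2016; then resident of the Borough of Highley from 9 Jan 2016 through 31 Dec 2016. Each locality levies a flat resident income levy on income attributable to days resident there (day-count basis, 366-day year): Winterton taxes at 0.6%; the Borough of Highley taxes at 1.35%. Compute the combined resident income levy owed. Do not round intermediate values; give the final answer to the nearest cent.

Winterton, 1 Jan – 8 Jan 2016: 8 days → $82,500 × 0.6% × 8/366 = $10.8197
The Borough of Highley, 9 Jan – 31 Dec 2016: 358 days → $82,500 × 1.35% × 358/366 = $1,089.4057
Total = $1,100.2254

$1,100.23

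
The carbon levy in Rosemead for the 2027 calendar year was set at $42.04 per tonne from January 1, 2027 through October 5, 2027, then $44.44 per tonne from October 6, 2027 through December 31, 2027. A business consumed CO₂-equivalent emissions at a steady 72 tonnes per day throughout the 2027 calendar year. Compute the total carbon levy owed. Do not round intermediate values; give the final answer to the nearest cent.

January 1 – October 5, 2027: 278 days × 72 tonnes/day = 20,016 tonnes at $42.04/tonne → $841,472.64
October 6 – December 31, 2027: 87 days × 72 tonnes/day = 6,264 tonnes at $44.44/tonne → $278,372.16

$1,119,844.80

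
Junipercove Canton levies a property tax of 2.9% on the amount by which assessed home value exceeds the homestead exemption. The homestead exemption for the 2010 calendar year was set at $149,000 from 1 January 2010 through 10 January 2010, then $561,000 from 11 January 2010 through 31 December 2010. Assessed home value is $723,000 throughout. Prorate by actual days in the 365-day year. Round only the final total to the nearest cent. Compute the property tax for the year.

1 January – 10 January 2010: 10 days, exemption $149,000 → ($723,000 − $149,000) × 2.9% × 10/365 = $456.0548
11 January – 31 December 2010: 355 days, exemption $561,000 → ($723,000 − $561,000) × 2.9% × 355/365 = $4,569.2877
Total = $5,025.3425

$5,025.34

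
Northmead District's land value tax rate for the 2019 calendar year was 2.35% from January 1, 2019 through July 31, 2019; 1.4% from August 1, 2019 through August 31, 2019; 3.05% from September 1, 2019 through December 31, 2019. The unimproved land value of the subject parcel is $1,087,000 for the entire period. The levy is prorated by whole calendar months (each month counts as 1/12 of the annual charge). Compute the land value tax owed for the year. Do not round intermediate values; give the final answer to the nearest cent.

$27,220.29

January 1 – July 31, 2019: 7 months at 2.35% → $1,087,000 × 2.35% × 7/12 = $14,900.9583
August 1 – August 31, 2019: 1 month at 1.4% → $1,087,000 × 1.4% × 1/12 = $1,268.1667
September 1 – December 31, 2019: 4 months at 3.05% → $1,087,000 × 3.05% × 4/12 = $11,051.1667
Total = $27,220.2917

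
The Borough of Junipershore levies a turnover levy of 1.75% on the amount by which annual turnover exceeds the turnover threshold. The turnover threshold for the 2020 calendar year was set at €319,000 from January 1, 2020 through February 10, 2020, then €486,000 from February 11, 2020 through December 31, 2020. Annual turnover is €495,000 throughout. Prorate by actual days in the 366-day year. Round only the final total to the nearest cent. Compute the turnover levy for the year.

January 1 – February 10, 2020: 41 days, exemption €319,000 → (€495,000 − €319,000) × 1.75% × 41/366 = €345.0273
February 11 – December 31, 2020: 325 days, exemption €486,000 → (€495,000 − €486,000) × 1.75% × 325/366 = €139.8566
Total = €484.8839

€484.88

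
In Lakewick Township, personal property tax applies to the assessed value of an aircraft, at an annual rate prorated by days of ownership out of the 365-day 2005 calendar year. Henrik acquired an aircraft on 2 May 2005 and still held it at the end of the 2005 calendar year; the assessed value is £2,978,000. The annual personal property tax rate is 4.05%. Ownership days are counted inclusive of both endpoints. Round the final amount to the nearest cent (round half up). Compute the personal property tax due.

Days held (2 May – 31 Dec 2005): 244 out of 365
Tax = £2,978,000 × 4.05% × 244/365 = £80,626.2904

£80,626.29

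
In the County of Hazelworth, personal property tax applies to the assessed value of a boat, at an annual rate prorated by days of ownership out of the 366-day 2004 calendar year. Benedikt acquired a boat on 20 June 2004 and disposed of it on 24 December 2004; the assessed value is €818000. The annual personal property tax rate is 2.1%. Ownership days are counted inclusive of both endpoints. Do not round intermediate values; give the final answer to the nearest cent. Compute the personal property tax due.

€8823.67

Days held (20 June – 24 December 2004): 188 out of 366
Tax = €818000 × 2.1% × 188/366 = €8823.6721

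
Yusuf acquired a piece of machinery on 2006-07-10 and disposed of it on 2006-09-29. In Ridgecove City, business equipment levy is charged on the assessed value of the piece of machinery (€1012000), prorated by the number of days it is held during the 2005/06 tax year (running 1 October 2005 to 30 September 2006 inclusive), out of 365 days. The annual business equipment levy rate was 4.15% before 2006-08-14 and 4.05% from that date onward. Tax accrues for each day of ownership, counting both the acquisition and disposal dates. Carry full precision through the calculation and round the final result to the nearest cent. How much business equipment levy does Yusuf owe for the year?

€9304.85

2006-07-10 to 2006-08-13: 35 days at 4.15% → €1012000 × 4.15% × 35/365 = €4027.2055
2006-08-14 to 2006-09-29: 47 days at 4.05% → €1012000 × 4.05% × 47/365 = €5277.6493
Total = €9304.8548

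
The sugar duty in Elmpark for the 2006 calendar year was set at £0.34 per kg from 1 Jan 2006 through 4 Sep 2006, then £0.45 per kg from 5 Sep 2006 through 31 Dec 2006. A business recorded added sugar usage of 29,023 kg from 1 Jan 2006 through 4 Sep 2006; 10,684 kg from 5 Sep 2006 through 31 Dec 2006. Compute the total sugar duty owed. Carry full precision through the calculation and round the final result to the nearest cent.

£14675.62

1 Jan – 4 Sep 2006: 29,023 kg at £0.34/kg → £9867.82
5 Sep – 31 Dec 2006: 10,684 kg at £0.45/kg → £4807.80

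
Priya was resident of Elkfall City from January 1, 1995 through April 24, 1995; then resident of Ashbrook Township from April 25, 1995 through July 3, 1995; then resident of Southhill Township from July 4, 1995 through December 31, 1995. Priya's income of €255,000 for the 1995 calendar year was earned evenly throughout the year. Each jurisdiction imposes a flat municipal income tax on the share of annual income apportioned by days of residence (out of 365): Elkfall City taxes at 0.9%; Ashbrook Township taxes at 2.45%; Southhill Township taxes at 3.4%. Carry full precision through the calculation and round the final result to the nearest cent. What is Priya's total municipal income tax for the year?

Elkfall City, January 1 – April 24, 1995: 114 days → €255,000 × 0.9% × 114/365 = €716.7945
Ashbrook Township, April 25 – July 3, 1995: 70 days → €255,000 × 2.45% × 70/365 = €1,198.1507
Southhill Township, July 4 – December 31, 1995: 181 days → €255,000 × 3.4% × 181/365 = €4,299.3699
Total = €6,214.3151

€6,214.32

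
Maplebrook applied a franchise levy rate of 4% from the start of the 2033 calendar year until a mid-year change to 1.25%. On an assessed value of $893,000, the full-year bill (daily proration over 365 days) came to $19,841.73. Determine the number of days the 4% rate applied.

129 days

Let d = days at the first rate; then 365 − d days at the second rate.
$893,000 × [4%·d + 1.25%·(365−d)] / 365 = $19,841.73
Solving gives d = 129, so the new rate took effect on May 10, 2033.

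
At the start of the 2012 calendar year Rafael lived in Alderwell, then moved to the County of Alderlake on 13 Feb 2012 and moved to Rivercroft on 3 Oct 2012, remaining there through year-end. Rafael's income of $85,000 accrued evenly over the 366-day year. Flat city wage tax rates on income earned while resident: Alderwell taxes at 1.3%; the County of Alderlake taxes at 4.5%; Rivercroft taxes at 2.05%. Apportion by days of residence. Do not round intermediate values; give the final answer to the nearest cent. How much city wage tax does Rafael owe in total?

$2,993.35

Alderwell, 1 Jan – 12 Feb 2012: 43 days → $85,000 × 1.3% × 43/366 = $129.8224
The County of Alderlake, 13 Feb – 2 Oct 2012: 233 days → $85,000 × 4.5% × 233/366 = $2,435.0410
Rivercroft, 3 Oct – 31 Dec 2012: 90 days → $85,000 × 2.05% × 90/366 = $428.4836
Total = $2,993.3470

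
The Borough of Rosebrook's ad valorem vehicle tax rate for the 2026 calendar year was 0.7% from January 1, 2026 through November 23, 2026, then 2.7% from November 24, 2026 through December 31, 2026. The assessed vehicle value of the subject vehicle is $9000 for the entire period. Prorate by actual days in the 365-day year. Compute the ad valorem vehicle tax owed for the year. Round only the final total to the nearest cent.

$81.74

January 1 – November 23, 2026: 327 days at 0.7% → $9000 × 0.7% × 327/365 = $56.4411
November 24 – December 31, 2026: 38 days at 2.7% → $9000 × 2.7% × 38/365 = $25.2986
Total = $81.7397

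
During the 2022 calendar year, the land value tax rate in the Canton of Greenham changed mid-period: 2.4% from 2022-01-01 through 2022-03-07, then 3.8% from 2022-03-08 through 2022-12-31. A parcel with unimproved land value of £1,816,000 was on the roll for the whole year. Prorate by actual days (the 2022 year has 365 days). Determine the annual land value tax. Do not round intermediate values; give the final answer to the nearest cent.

£64,410.78

2022-01-01 to 2022-03-07: 66 days at 2.4% → £1,816,000 × 2.4% × 66/365 = £7,880.9425
2022-03-08 to 2022-12-31: 299 days at 3.8% → £1,816,000 × 3.8% × 299/365 = £56,529.8411
Total = £64,410.7836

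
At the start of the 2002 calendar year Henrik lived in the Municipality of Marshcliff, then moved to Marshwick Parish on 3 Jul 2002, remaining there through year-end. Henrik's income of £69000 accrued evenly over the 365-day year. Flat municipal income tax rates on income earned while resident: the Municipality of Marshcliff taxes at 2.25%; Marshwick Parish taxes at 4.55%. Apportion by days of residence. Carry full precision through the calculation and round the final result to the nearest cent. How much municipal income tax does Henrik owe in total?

The Municipality of Marshcliff, 1 Jan – 2 Jul 2002: 183 days → £69000 × 2.25% × 183/365 = £778.3767
Marshwick Parish, 3 Jul – 31 Dec 2002: 182 days → £69000 × 4.55% × 182/365 = £1565.4493
Total = £2343.8260

£2343.83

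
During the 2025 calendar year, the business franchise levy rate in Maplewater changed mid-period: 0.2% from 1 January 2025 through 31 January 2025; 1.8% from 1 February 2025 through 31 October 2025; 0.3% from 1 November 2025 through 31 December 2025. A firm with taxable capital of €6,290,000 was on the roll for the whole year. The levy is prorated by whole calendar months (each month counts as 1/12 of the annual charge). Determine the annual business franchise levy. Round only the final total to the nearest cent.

€89,108.33

1 January – 31 January 2025: 1 month at 0.2% → €6,290,000 × 0.2% × 1/12 = €1,048.3333
1 February – 31 October 2025: 9 months at 1.8% → €6,290,000 × 1.8% × 9/12 = €84,915.0000
1 November – 31 December 2025: 2 months at 0.3% → €6,290,000 × 0.3% × 2/12 = €3,145.0000
Total = €89,108.3333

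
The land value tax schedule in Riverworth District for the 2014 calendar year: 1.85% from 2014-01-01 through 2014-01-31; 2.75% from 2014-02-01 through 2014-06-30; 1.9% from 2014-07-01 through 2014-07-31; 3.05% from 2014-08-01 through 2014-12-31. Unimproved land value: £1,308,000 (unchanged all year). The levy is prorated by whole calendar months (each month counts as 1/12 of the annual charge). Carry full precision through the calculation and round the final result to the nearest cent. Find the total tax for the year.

£35,697.50

2014-01-01 to 2014-01-31: 1 month at 1.85% → £1,308,000 × 1.85% × 1/12 = £2,016.5000
2014-02-01 to 2014-06-30: 5 months at 2.75% → £1,308,000 × 2.75% × 5/12 = £14,987.5000
2014-07-01 to 2014-07-31: 1 month at 1.9% → £1,308,000 × 1.9% × 1/12 = £2,071.0000
2014-08-01 to 2014-12-31: 5 months at 3.05% → £1,308,000 × 3.05% × 5/12 = £16,622.5000
Total = £35,697.5000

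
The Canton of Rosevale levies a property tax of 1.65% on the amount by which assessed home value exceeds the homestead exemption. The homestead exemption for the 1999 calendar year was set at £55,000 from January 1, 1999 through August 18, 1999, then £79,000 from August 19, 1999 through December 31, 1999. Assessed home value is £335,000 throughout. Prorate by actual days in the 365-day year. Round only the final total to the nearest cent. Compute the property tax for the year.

£4,473.53

January 1 – August 18, 1999: 230 days, exemption £55,000 → (£335,000 − £55,000) × 1.65% × 230/365 = £2,911.2329
August 19 – December 31, 1999: 135 days, exemption £79,000 → (£335,000 − £79,000) × 1.65% × 135/365 = £1,562.3014
Total = £4,473.5342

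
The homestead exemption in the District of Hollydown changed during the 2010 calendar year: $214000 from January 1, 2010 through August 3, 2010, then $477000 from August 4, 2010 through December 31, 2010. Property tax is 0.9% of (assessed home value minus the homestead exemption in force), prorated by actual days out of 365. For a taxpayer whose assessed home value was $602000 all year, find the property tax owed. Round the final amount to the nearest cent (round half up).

January 1 – August 3, 2010: 215 days, exemption $214000 → ($602000 − $214000) × 0.9% × 215/365 = $2056.9315
August 4 – December 31, 2010: 150 days, exemption $477000 → ($602000 − $477000) × 0.9% × 150/365 = $462.3288
Total = $2519.2603

$2519.26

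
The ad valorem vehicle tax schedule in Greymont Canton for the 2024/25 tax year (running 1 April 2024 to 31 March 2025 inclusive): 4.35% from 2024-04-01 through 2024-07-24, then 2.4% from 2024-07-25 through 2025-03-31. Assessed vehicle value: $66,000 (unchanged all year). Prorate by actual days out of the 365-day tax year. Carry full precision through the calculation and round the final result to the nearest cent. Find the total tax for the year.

2024-04-01 to 2024-07-24: 115 days at 4.35% → $66,000 × 4.35% × 115/365 = $904.5616
2024-07-25 to 2025-03-31: 250 days at 2.4% → $66,000 × 2.4% × 250/365 = $1,084.9315
Total = $1,989.4932

$1,989.49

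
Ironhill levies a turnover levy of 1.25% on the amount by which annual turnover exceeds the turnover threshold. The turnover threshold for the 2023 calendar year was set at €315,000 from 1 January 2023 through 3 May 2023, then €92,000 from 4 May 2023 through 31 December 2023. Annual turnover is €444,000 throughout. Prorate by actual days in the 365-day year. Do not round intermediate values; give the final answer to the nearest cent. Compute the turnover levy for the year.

1 January – 3 May 2023: 123 days, exemption €315,000 → (€444,000 − €315,000) × 1.25% × 123/365 = €543.3904
4 May – 31 December 2023: 242 days, exemption €92,000 → (€444,000 − €92,000) × 1.25% × 242/365 = €2,917.2603
Total = €3,460.6507

€3,460.65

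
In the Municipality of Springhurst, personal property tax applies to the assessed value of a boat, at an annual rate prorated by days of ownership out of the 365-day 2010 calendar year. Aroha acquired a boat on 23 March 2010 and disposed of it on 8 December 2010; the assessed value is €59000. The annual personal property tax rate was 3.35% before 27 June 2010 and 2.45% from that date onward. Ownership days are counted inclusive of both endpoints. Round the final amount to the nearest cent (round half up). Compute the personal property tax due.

€1173.29

23 March – 26 June 2010: 96 days at 3.35% → €59000 × 3.35% × 96/365 = €519.8466
27 June – 8 December 2010: 165 days at 2.45% → €59000 × 2.45% × 165/365 = €653.4452
Total = €1173.2918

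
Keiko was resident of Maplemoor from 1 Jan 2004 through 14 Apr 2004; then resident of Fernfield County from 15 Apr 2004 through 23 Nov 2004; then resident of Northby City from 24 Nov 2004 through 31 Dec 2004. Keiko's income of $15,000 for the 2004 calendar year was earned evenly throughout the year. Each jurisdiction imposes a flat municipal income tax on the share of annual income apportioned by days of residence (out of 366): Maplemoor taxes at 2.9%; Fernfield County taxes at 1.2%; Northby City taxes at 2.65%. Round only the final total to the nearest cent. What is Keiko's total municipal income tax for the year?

$275.74

Maplemoor, 1 Jan – 14 Apr 2004: 105 days → $15,000 × 2.9% × 105/366 = $124.7951
Fernfield County, 15 Apr – 23 Nov 2004: 223 days → $15,000 × 1.2% × 223/366 = $109.6721
Northby City, 24 Nov – 31 Dec 2004: 38 days → $15,000 × 2.65% × 38/366 = $41.2705
Total = $275.7377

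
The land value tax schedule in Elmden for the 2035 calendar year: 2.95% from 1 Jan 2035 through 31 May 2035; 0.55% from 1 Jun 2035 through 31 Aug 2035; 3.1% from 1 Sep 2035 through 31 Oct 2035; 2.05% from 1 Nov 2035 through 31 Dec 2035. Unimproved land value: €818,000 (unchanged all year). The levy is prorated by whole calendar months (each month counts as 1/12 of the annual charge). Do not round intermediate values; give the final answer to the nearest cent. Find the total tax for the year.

1 Jan – 31 May 2035: 5 months at 2.95% → €818,000 × 2.95% × 5/12 = €10,054.5833
1 Jun – 31 Aug 2035: 3 months at 0.55% → €818,000 × 0.55% × 3/12 = €1,124.7500
1 Sep – 31 Oct 2035: 2 months at 3.1% → €818,000 × 3.1% × 2/12 = €4,226.3333
1 Nov – 31 Dec 2035: 2 months at 2.05% → €818,000 × 2.05% × 2/12 = €2,794.8333
Total = €18,200.5000

€18,200.50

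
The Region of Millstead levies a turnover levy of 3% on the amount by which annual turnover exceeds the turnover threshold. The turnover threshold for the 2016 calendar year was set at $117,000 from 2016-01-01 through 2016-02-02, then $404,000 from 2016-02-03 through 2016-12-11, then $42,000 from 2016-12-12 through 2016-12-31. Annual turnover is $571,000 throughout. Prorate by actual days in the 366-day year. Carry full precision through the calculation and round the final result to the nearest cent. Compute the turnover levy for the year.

$6,379.75

2016-01-01 to 2016-02-02: 33 days, exemption $117,000 → ($571,000 − $117,000) × 3% × 33/366 = $1,228.0328
2016-02-03 to 2016-12-11: 313 days, exemption $404,000 → ($571,000 − $404,000) × 3% × 313/366 = $4,284.5082
2016-12-12 to 2016-12-31: 20 days, exemption $42,000 → ($571,000 − $42,000) × 3% × 20/366 = $867.2131
Total = $6,379.7541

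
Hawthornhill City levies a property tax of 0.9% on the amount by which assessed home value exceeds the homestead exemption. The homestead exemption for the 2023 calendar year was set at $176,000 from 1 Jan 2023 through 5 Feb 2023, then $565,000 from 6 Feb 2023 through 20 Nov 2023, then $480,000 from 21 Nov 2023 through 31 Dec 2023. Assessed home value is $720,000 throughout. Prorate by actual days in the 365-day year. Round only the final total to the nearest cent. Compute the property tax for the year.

1 Jan – 5 Feb 2023: 36 days, exemption $176,000 → ($720,000 − $176,000) × 0.9% × 36/365 = $482.8932
6 Feb – 20 Nov 2023: 288 days, exemption $565,000 → ($720,000 − $565,000) × 0.9% × 288/365 = $1,100.7123
21 Nov – 31 Dec 2023: 41 days, exemption $480,000 → ($720,000 − $480,000) × 0.9% × 41/365 = $242.6301
Total = $1,826.2356

$1,826.24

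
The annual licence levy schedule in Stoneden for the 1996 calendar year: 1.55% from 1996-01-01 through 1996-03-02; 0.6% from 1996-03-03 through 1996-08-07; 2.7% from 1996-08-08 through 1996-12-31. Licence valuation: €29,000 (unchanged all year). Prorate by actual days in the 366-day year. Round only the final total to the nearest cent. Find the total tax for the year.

€463.60

1996-01-01 to 1996-03-02: 62 days at 1.55% → €29,000 × 1.55% × 62/366 = €76.1448
1996-03-03 to 1996-08-07: 158 days at 0.6% → €29,000 × 0.6% × 158/366 = €75.1148
1996-08-08 to 1996-12-31: 146 days at 2.7% → €29,000 × 2.7% × 146/366 = €312.3443
Total = €463.6038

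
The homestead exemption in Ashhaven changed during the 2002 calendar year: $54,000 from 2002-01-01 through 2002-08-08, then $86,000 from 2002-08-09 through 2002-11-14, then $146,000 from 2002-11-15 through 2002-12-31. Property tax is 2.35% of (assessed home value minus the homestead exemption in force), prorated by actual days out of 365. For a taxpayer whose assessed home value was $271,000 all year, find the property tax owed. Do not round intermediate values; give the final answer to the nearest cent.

2002-01-01 to 2002-08-08: 220 days, exemption $54,000 → ($271,000 − $54,000) × 2.35% × 220/365 = $3,073.6712
2002-08-09 to 2002-11-14: 98 days, exemption $86,000 → ($271,000 − $86,000) × 2.35% × 98/365 = $1,167.2740
2002-11-15 to 2002-12-31: 47 days, exemption $146,000 → ($271,000 − $146,000) × 2.35% × 47/365 = $378.2534
Total = $4,619.1986

$4,619.20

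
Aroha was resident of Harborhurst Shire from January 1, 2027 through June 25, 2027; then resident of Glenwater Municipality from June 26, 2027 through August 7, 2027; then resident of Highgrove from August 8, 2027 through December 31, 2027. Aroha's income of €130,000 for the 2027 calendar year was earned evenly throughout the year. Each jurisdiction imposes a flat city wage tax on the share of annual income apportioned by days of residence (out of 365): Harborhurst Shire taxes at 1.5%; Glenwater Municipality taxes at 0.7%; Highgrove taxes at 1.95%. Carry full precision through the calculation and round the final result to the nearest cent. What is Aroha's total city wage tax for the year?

€2,061.48

Harborhurst Shire, January 1 – June 25, 2027: 176 days → €130,000 × 1.5% × 176/365 = €940.2740
Glenwater Municipality, June 26 – August 7, 2027: 43 days → €130,000 × 0.7% × 43/365 = €107.2055
Highgrove, August 8 – December 31, 2027: 146 days → €130,000 × 1.95% × 146/365 = €1,014.0000
Total = €2,061.4795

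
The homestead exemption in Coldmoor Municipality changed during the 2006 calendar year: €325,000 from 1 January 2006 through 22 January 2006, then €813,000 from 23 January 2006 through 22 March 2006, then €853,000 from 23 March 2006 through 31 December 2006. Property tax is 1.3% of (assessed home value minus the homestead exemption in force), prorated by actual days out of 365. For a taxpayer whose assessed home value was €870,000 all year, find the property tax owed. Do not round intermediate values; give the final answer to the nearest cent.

€718.78

1 January – 22 January 2006: 22 days, exemption €325,000 → (€870,000 − €325,000) × 1.3% × 22/365 = €427.0411
23 January – 22 March 2006: 59 days, exemption €813,000 → (€870,000 − €813,000) × 1.3% × 59/365 = €119.7781
23 March – 31 December 2006: 284 days, exemption €853,000 → (€870,000 − €853,000) × 1.3% × 284/365 = €171.9562
Total = €718.7753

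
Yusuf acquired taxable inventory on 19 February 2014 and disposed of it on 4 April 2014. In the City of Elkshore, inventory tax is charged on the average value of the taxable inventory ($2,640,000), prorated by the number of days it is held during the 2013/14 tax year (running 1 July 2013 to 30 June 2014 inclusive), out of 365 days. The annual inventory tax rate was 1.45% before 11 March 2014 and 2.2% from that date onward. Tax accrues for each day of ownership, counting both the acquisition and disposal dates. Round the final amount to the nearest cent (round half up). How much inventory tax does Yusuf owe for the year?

19 February – 10 March 2014: 20 days at 1.45% → $2,640,000 × 1.45% × 20/365 = $2,097.5342
11 March – 4 April 2014: 25 days at 2.2% → $2,640,000 × 2.2% × 25/365 = $3,978.0822
Total = $6,075.6164

$6,075.62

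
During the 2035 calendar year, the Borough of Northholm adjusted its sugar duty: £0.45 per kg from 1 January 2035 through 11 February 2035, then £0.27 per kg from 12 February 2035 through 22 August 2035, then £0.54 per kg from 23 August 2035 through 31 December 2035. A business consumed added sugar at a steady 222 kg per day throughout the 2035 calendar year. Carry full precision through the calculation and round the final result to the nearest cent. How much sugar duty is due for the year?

£31408.56

1 January – 11 February 2035: 42 days × 222 kg/day = 9,324 kg at £0.45/kg → £4195.80
12 February – 22 August 2035: 192 days × 222 kg/day = 42,624 kg at £0.27/kg → £11508.48
23 August – 31 December 2035: 131 days × 222 kg/day = 29,082 kg at £0.54/kg → £15704.28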